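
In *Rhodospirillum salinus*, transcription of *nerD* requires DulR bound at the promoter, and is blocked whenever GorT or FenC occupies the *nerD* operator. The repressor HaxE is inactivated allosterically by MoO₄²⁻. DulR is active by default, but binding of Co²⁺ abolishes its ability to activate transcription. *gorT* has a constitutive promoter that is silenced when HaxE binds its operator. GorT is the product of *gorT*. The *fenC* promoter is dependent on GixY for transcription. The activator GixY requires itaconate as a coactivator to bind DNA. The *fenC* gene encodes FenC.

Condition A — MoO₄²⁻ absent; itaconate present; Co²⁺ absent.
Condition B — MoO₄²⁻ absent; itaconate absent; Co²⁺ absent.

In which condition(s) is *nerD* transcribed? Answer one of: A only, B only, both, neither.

Condition A:
MoO₄²⁻ is absent, so HaxE is active.
With repressor HaxE bound, *gorT* is not transcribed.
So GorT is not produced.
Itaconate is present, so GixY is active.
No repressor is bound and GixY is active, so *fenC* is transcribed.
So FenC is produced and active.
Co²⁺ is absent, so DulR is active.
With repressor FenC bound, *nerD* is not transcribed.
→ *nerD* is OFF in A.
Condition B:
MoO₄²⁻ is absent, so HaxE is active.
With repressor HaxE bound, *gorT* is not transcribed.
So GorT is not produced.
Itaconate is absent, so GixY is inactive.
Required activator GixY is absent, so *fenC* is not transcribed.
So FenC is not produced.
Co²⁺ is absent, so DulR is active.
No repressor is bound and DulR is active, so *nerD* is transcribed.
→ *nerD* is ON in B.

B only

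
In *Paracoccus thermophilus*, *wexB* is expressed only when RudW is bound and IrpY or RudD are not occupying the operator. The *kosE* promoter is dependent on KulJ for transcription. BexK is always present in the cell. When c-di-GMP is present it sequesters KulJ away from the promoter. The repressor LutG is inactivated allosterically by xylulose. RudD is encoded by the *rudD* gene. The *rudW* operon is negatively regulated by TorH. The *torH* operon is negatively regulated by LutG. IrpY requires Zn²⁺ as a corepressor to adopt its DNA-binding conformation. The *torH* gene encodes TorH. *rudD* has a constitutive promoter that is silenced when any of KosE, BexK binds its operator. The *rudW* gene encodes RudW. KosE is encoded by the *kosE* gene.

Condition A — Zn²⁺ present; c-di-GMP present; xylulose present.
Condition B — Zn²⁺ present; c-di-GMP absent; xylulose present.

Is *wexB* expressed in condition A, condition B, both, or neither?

Condition A:
Zn²⁺ is present, so IrpY is active.
c-di-GMP is present, so KulJ is inactive.
Required activator KulJ is absent, so *kosE* is not transcribed.
So KosE is not produced.
BexK is produced constitutively and is active.
With repressor BexK bound, *rudD* is not transcribed.
So RudD is not produced.
Xylulose is present, so LutG is inactive.
With no repressor bound, *torH* is transcribed.
So TorH is produced and active.
With repressor TorH bound, *rudW* is not transcribed.
So RudW is not produced.
With repressor IrpY bound, *wexB* is not transcribed.
→ *wexB* is OFF in A.
Condition B:
Zn²⁺ is present, so IrpY is active.
c-di-GMP is absent, so KulJ is active.
No repressor is bound and KulJ is active, so *kosE* is transcribed.
So KosE is produced and active.
BexK is produced constitutively and is active.
With repressor KosE bound, *rudD* is not transcribed.
So RudD is not produced.
Xylulose is present, so LutG is inactive.
With no repressor bound, *torH* is transcribed.
So TorH is produced and active.
With repressor TorH bound, *rudW* is not transcribed.
So RudW is not produced.
With repressor IrpY bound, *wexB* is not transcribed.
→ *wexB* is OFF in B.

neither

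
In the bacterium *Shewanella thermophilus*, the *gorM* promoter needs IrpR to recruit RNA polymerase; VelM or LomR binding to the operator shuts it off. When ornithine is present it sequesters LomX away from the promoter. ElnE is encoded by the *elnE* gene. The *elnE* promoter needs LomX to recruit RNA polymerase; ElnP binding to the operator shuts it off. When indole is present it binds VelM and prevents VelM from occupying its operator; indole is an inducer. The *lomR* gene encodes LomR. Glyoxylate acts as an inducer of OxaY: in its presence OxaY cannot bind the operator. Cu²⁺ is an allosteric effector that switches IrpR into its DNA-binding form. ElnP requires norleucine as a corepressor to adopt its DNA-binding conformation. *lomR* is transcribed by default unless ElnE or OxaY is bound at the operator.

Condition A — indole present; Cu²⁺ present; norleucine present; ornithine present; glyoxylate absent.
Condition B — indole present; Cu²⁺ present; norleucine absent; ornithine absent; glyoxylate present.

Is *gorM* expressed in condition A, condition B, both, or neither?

both

Condition A:
Indole is present, so VelM is inactive.
Cu²⁺ is present, so IrpR is active.
Norleucine is present, so ElnP is active.
Ornithine is present, so LomX is inactive.
With repressor ElnP bound, *elnE* is not transcribed.
So ElnE is not produced.
Glyoxylate is absent, so OxaY is active.
With repressor OxaY bound, *lomR* is not transcribed.
So LomR is not produced.
No repressor is bound and IrpR is active, so *gorM* is transcribed.
→ *gorM* is ON in A.
Condition B:
Indole is present, so VelM is inactive.
Cu²⁺ is present, so IrpR is active.
Norleucine is absent, so ElnP is inactive.
Ornithine is absent, so LomX is active.
No repressor is bound and LomX is active, so *elnE* is transcribed.
So ElnE is produced and active.
Glyoxylate is present, so OxaY is inactive.
With repressor ElnE bound, *lomR* is not transcribed.
So LomR is not produced.
No repressor is bound and IrpR is active, so *gorM* is transcribed.
→ *gorM* is ON in B.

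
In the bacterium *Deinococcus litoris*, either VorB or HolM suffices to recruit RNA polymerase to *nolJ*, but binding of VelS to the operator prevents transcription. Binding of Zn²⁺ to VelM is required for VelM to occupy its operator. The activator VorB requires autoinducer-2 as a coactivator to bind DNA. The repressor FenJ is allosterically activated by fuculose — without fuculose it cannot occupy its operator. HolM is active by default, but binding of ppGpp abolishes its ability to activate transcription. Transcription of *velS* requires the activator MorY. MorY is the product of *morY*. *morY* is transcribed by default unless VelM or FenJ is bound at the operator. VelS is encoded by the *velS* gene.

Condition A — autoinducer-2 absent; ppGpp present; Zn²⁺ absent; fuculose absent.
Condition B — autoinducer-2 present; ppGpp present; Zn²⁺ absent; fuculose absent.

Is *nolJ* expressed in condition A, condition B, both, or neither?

neither

Condition A:
Autoinducer-2 is absent, so VorB is inactive.
ppGpp is present, so HolM is inactive.
Zn²⁺ is absent, so VelM is inactive.
Fuculose is absent, so FenJ is inactive.
With no repressor bound, *morY* is transcribed.
So MorY is produced and active.
No repressor is bound and MorY is active, so *velS* is transcribed.
So VelS is produced and active.
With repressor VelS bound, *nolJ* is not transcribed.
→ *nolJ* is OFF in A.
Condition B:
Autoinducer-2 is present, so VorB is active.
ppGpp is present, so HolM is inactive.
Zn²⁺ is absent, so VelM is inactive.
Fuculose is absent, so FenJ is inactive.
With no repressor bound, *morY* is transcribed.
So MorY is produced and active.
No repressor is bound and MorY is active, so *velS* is transcribed.
So VelS is produced and active.
With repressor VelS bound, *nolJ* is not transcribed.
→ *nolJ* is OFF in B.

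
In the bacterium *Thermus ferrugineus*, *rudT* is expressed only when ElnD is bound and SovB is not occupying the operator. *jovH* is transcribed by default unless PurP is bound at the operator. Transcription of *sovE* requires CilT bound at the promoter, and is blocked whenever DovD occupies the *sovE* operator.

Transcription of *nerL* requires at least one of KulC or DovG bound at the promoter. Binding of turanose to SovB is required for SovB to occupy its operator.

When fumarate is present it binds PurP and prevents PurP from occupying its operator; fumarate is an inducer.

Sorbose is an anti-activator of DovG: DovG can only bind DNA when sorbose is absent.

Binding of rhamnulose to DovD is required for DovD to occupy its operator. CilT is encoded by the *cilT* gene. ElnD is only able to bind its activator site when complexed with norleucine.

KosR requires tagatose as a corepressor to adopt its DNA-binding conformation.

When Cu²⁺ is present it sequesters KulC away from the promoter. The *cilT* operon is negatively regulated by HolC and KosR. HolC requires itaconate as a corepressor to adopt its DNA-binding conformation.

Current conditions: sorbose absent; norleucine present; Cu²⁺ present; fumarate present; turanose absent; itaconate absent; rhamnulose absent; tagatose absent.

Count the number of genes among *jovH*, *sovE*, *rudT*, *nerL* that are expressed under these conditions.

Fumarate is present, so PurP is inactive.
With no repressor bound, *jovH* is transcribed.
→ *jovH* is ON.
Rhamnulose is absent, so DovD is inactive.
Itaconate is absent, so HolC is inactive.
Tagatose is absent, so KosR is inactive.
With no repressor bound, *cilT* is transcribed.
So CilT is produced and active.
No repressor is bound and CilT is active, so *sovE* is transcribed.
→ *sovE* is ON.
Norleucine is present, so ElnD is active.
Turanose is absent, so SovB is inactive.
No repressor is bound and ElnD is active, so *rudT* is transcribed.
→ *rudT* is ON.
Cu²⁺ is present, so KulC is inactive.
Sorbose is absent, so DovG is active.
Activator DovG is present, so *nerL* is transcribed.
→ *nerL* is ON.
4 of the 4 genes are transcribed.

4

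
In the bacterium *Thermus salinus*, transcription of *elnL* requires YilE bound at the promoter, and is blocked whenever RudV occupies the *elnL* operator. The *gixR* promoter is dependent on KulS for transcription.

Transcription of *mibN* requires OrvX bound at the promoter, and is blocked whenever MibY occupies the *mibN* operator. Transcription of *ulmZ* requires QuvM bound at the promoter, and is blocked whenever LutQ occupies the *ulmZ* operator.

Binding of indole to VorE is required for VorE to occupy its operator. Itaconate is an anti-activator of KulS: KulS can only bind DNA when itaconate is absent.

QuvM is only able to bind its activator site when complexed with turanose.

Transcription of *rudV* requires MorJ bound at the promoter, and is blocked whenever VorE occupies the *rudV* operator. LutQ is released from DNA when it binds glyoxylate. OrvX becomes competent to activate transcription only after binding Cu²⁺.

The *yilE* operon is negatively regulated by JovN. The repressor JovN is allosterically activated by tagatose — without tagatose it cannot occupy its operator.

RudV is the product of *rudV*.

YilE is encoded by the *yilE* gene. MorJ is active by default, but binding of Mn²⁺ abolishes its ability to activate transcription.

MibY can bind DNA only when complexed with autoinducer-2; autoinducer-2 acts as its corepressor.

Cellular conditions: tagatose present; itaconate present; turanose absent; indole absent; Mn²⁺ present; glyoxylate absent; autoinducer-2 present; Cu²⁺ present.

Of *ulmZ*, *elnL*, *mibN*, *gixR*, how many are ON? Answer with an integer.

0

Turanose is absent, so QuvM is inactive.
Glyoxylate is absent, so LutQ is active.
With repressor LutQ bound, *ulmZ* is not transcribed.
→ *ulmZ* is OFF.
Mn²⁺ is present, so MorJ is inactive.
Indole is absent, so VorE is inactive.
Required activator MorJ is absent, so *rudV* is not transcribed.
So RudV is not produced.
Tagatose is present, so JovN is active.
With repressor JovN bound, *yilE* is not transcribed.
So YilE is not produced.
Required activator YilE is absent, so *elnL* is not transcribed.
→ *elnL* is OFF.
Cu²⁺ is present, so OrvX is active.
Autoinducer-2 is present, so MibY is active.
With repressor MibY bound, *mibN* is not transcribed.
→ *mibN* is OFF.
Itaconate is present, so KulS is inactive.
Required activator KulS is absent, so *gixR* is not transcribed.
→ *gixR* is OFF.
0 of the 4 genes are transcribed.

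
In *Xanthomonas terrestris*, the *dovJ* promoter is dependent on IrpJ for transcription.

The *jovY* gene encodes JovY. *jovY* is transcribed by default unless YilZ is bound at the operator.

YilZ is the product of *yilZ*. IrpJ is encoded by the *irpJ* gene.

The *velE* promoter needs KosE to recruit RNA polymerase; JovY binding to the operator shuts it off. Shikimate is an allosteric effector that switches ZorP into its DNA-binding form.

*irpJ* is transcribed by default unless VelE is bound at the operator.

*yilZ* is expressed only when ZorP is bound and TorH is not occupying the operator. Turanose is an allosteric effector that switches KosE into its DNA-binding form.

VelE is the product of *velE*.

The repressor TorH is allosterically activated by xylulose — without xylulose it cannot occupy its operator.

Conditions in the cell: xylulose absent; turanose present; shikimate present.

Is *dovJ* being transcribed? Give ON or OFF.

Xylulose is absent, so TorH is inactive.
Shikimate is present, so ZorP is active.
No repressor is bound and ZorP is active, so *yilZ* is transcribed.
So YilZ is produced and active.
With repressor YilZ bound, *jovY* is not transcribed.
So JovY is not produced.
Turanose is present, so KosE is active.
No repressor is bound and KosE is active, so *velE* is transcribed.
So VelE is produced and active.
With repressor VelE bound, *irpJ* is not transcribed.
So IrpJ is not produced.
Required activator IrpJ is absent, so *dovJ* is not transcribed.

OFF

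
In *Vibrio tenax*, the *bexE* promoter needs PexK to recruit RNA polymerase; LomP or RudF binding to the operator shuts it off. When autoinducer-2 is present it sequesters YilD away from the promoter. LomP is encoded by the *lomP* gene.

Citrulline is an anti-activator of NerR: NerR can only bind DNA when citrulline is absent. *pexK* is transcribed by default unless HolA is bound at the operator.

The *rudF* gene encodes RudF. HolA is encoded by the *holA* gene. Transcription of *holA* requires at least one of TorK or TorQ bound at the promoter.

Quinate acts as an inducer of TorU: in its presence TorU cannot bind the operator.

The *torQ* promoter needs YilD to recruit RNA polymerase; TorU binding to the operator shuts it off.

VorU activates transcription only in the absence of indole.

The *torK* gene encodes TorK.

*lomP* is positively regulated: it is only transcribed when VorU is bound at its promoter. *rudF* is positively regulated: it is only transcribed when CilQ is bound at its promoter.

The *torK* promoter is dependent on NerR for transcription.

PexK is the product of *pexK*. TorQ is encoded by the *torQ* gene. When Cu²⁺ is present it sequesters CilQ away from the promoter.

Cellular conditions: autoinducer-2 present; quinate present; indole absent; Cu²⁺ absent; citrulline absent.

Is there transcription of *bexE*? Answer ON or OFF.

Citrulline is absent, so NerR is active.
No repressor is bound and NerR is active, so *torK* is transcribed.
So TorK is produced and active.
Quinate is present, so TorU is inactive.
Autoinducer-2 is present, so YilD is inactive.
Required activator YilD is absent, so *torQ* is not transcribed.
So TorQ is not produced.
Activator TorK is present, so *holA* is transcribed.
So HolA is produced and active.
With repressor HolA bound, *pexK* is not transcribed.
So PexK is not produced.
Indole is absent, so VorU is active.
No repressor is bound and VorU is active, so *lomP* is transcribed.
So LomP is produced and active.
Cu²⁺ is absent, so CilQ is active.
No repressor is bound and CilQ is active, so *rudF* is transcribed.
So RudF is produced and active.
With repressor LomP bound, *bexE* is not transcribed.

OFF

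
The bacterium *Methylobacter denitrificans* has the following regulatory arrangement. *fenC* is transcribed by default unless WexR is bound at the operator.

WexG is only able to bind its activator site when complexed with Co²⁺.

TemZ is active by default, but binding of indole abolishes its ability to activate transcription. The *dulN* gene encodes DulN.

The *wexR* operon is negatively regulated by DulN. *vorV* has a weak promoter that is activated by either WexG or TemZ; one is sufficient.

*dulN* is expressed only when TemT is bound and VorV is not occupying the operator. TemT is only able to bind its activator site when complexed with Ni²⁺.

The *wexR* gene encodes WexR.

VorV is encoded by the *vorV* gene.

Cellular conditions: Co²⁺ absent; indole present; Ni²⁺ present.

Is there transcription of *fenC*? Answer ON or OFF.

Co²⁺ is absent, so WexG is inactive.
Indole is present, so TemZ is inactive.
No activator is available at the *vorV* promoter, so *vorV* is not transcribed.
So VorV is not produced.
Ni²⁺ is present, so TemT is active.
No repressor is bound and TemT is active, so *dulN* is transcribed.
So DulN is produced and active.
With repressor DulN bound, *wexR* is not transcribed.
So WexR is not produced.
With no repressor bound, *fenC* is transcribed.

ON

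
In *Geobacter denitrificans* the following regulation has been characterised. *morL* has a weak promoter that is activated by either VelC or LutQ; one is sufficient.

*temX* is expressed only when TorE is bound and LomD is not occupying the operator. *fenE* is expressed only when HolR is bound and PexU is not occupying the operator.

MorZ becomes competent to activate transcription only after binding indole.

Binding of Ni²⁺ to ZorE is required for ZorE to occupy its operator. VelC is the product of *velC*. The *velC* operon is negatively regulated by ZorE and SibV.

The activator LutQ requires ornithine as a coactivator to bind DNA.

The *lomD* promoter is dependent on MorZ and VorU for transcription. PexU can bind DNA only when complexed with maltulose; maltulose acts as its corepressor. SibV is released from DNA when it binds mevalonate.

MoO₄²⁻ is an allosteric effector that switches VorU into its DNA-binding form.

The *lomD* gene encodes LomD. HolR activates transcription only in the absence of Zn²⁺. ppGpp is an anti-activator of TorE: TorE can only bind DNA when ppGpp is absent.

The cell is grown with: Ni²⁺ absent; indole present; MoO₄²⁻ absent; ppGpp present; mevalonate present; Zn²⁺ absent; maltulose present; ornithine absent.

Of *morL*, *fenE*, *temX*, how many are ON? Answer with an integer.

1

Ni²⁺ is absent, so ZorE is inactive.
Mevalonate is present, so SibV is inactive.
With no repressor bound, *velC* is transcribed.
So VelC is produced and active.
Ornithine is absent, so LutQ is inactive.
Activator VelC is present, so *morL* is transcribed.
→ *morL* is ON.
Zn²⁺ is absent, so HolR is active.
Maltulose is present, so PexU is active.
With repressor PexU bound, *fenE* is not transcribed.
→ *fenE* is OFF.
Indole is present, so MorZ is active.
MoO₄²⁻ is absent, so VorU is inactive.
Required activator VorU is absent, so *lomD* is not transcribed.
So LomD is not produced.
ppGpp is present, so TorE is inactive.
Required activator TorE is absent, so *temX* is not transcribed.
→ *temX* is OFF.
1 of the 3 genes is transcribed.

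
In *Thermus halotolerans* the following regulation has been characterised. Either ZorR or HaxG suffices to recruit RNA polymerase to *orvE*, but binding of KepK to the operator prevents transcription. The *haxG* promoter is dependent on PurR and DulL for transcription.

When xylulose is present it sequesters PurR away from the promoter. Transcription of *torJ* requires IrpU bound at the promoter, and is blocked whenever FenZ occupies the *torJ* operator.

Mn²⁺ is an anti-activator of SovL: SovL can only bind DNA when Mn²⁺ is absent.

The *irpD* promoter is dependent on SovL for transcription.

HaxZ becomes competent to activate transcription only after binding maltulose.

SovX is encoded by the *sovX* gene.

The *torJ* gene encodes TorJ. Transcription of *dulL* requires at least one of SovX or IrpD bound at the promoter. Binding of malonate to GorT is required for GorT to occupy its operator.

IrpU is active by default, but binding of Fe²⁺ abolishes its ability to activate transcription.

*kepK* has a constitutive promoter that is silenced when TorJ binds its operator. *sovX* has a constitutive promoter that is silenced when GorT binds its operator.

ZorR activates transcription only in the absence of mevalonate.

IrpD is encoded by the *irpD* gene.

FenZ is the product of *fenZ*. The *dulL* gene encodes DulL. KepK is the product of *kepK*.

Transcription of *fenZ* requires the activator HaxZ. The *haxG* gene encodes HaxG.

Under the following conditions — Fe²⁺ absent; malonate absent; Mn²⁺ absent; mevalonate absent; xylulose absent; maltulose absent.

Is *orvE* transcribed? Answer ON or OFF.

Mevalonate is absent, so ZorR is active.
Maltulose is absent, so HaxZ is inactive.
Required activator HaxZ is absent, so *fenZ* is not transcribed.
So FenZ is not produced.
Fe²⁺ is absent, so IrpU is active.
No repressor is bound and IrpU is active, so *torJ* is transcribed.
So TorJ is produced and active.
With repressor TorJ bound, *kepK* is not transcribed.
So KepK is not produced.
Xylulose is absent, so PurR is active.
Malonate is absent, so GorT is inactive.
With no repressor bound, *sovX* is transcribed.
So SovX is produced and active.
Mn²⁺ is absent, so SovL is active.
No repressor is bound and SovL is active, so *irpD* is transcribed.
So IrpD is produced and active.
Activator SovX is present, so *dulL* is transcribed.
So DulL is produced and active.
No repressor is bound and PurR and DulL are active, so *haxG* is transcribed.
So HaxG is produced and active.
Activator ZorR is present, so *orvE* is transcribed.

ON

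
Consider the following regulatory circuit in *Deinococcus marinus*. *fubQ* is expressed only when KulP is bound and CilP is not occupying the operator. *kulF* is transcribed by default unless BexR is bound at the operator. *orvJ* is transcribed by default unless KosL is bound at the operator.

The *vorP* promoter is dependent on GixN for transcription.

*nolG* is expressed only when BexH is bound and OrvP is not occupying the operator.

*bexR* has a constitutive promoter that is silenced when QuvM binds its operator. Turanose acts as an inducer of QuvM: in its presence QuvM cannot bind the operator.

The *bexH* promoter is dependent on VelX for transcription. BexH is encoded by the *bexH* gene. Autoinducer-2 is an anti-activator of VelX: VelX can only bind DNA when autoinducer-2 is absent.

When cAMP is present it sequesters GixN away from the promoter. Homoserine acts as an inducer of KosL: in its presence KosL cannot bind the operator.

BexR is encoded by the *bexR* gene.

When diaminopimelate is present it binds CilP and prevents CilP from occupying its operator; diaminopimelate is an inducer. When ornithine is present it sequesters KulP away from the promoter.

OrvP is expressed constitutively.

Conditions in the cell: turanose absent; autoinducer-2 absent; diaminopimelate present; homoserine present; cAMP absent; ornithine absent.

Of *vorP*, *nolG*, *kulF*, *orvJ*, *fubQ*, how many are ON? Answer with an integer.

4

cAMP is absent, so GixN is active.
No repressor is bound and GixN is active, so *vorP* is transcribed.
→ *vorP* is ON.
OrvP is produced constitutively and is active.
Autoinducer-2 is absent, so VelX is active.
No repressor is bound and VelX is active, so *bexH* is transcribed.
So BexH is produced and active.
With repressor OrvP bound, *nolG* is not transcribed.
→ *nolG* is OFF.
Turanose is absent, so QuvM is active.
With repressor QuvM bound, *bexR* is not transcribed.
So BexR is not produced.
With no repressor bound, *kulF* is transcribed.
→ *kulF* is ON.
Homoserine is present, so KosL is inactive.
With no repressor bound, *orvJ* is transcribed.
→ *orvJ* is ON.
Diaminopimelate is present, so CilP is inactive.
Ornithine is absent, so KulP is active.
No repressor is bound and KulP is active, so *fubQ* is transcribed.
→ *fubQ* is ON.
4 of the 5 genes are transcribed.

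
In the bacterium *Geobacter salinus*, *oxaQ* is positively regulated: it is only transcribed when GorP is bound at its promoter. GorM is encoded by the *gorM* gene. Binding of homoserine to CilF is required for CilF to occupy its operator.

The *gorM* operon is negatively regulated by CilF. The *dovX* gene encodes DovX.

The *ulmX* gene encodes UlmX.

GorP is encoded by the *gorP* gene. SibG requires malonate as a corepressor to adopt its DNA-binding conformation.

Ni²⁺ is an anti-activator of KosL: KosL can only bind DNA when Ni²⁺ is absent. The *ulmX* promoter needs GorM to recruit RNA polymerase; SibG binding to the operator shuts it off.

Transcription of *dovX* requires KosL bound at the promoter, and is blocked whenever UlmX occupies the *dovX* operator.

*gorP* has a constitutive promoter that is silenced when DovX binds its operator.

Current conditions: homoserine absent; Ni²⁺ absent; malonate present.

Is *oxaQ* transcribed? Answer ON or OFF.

OFF

Homoserine is absent, so CilF is inactive.
With no repressor bound, *gorM* is transcribed.
So GorM is produced and active.
Malonate is present, so SibG is active.
With repressor SibG bound, *ulmX* is not transcribed.
So UlmX is not produced.
Ni²⁺ is absent, so KosL is active.
No repressor is bound and KosL is active, so *dovX* is transcribed.
So DovX is produced and active.
With repressor DovX bound, *gorP* is not transcribed.
So GorP is not produced.
Required activator GorP is absent, so *oxaQ* is not transcribed.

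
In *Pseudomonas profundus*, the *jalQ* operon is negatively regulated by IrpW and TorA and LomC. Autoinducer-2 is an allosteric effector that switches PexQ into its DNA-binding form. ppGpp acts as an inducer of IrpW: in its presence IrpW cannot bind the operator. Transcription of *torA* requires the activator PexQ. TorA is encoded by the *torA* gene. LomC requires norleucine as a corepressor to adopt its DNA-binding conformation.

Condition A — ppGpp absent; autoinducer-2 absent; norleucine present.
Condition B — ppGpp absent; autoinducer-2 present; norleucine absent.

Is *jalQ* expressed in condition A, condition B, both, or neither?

Condition A:
ppGpp is absent, so IrpW is active.
Autoinducer-2 is absent, so PexQ is inactive.
Required activator PexQ is absent, so *torA* is not transcribed.
So TorA is not produced.
Norleucine is present, so LomC is active.
With repressor IrpW bound, *jalQ* is not transcribed.
→ *jalQ* is OFF in A.
Condition B:
ppGpp is absent, so IrpW is active.
Autoinducer-2 is present, so PexQ is active.
No repressor is bound and PexQ is active, so *torA* is transcribed.
So TorA is produced and active.
Norleucine is absent, so LomC is inactive.
With repressor IrpW bound, *jalQ* is not transcribed.
→ *jalQ* is OFF in B.

neither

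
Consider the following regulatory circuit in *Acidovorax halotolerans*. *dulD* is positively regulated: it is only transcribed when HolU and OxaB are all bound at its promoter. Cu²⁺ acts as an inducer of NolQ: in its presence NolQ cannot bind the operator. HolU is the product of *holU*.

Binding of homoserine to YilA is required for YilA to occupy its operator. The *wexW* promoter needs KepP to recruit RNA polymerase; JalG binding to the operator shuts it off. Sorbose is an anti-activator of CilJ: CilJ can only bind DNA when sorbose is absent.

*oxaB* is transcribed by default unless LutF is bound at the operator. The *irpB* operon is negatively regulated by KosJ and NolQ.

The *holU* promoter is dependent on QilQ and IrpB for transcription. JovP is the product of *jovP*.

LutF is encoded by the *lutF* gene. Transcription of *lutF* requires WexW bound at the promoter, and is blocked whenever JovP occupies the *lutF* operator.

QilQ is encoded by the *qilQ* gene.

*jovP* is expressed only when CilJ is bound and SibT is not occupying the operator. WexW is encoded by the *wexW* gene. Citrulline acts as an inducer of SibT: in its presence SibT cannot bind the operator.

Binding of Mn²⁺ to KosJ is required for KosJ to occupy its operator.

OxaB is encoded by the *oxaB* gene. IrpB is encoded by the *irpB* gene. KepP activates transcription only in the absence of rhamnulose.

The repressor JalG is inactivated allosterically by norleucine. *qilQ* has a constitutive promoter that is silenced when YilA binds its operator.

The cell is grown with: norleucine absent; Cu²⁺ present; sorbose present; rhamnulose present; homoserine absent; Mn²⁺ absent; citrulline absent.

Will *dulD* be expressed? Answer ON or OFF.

ON

Homoserine is absent, so YilA is inactive.
With no repressor bound, *qilQ* is transcribed.
So QilQ is produced and active.
Mn²⁺ is absent, so KosJ is inactive.
Cu²⁺ is present, so NolQ is inactive.
With no repressor bound, *irpB* is transcribed.
So IrpB is produced and active.
No repressor is bound and QilQ and IrpB are active, so *holU* is transcribed.
So HolU is produced and active.
Citrulline is absent, so SibT is active.
Sorbose is present, so CilJ is inactive.
With repressor SibT bound, *jovP* is not transcribed.
So JovP is not produced.
Rhamnulose is present, so KepP is inactive.
Norleucine is absent, so JalG is active.
With repressor JalG bound, *wexW* is not transcribed.
So WexW is not produced.
Required activator WexW is absent, so *lutF* is not transcribed.
So LutF is not produced.
With no repressor bound, *oxaB* is transcribed.
So OxaB is produced and active.
No repressor is bound and HolU and OxaB are active, so *dulD* is transcribed.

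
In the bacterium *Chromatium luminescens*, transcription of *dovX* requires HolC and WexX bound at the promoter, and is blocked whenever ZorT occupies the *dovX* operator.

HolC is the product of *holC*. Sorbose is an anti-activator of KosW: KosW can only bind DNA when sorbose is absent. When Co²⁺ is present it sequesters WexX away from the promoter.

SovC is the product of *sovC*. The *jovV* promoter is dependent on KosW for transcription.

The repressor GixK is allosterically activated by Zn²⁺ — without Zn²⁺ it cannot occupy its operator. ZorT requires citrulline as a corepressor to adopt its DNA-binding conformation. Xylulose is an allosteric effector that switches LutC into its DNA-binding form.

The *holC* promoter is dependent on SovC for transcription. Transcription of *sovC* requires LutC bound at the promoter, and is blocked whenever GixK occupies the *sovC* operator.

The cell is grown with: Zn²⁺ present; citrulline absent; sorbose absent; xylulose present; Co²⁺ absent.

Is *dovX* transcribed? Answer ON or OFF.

OFF

Zn²⁺ is present, so GixK is active.
Xylulose is present, so LutC is active.
With repressor GixK bound, *sovC* is not transcribed.
So SovC is not produced.
Required activator SovC is absent, so *holC* is not transcribed.
So HolC is not produced.
Co²⁺ is absent, so WexX is active.
Citrulline is absent, so ZorT is inactive.
Required activator HolC is absent, so *dovX* is not transcribed.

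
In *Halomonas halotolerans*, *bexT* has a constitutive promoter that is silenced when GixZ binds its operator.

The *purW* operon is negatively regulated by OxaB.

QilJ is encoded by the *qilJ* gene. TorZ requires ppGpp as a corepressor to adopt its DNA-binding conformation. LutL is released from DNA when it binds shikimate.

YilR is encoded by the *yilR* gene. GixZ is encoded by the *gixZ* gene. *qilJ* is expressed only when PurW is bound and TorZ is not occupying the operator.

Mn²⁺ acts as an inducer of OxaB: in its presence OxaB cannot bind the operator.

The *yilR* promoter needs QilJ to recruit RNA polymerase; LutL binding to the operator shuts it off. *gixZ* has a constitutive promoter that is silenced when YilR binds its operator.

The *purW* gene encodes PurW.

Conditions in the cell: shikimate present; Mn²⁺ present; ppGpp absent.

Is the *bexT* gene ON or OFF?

Mn²⁺ is present, so OxaB is inactive.
With no repressor bound, *purW* is transcribed.
So PurW is produced and active.
ppGpp is absent, so TorZ is inactive.
No repressor is bound and PurW is active, so *qilJ* is transcribed.
So QilJ is produced and active.
Shikimate is present, so LutL is inactive.
No repressor is bound and QilJ is active, so *yilR* is transcribed.
So YilR is produced and active.
With repressor YilR bound, *gixZ* is not transcribed.
So GixZ is not produced.
With no repressor bound, *bexT* is transcribed.

ON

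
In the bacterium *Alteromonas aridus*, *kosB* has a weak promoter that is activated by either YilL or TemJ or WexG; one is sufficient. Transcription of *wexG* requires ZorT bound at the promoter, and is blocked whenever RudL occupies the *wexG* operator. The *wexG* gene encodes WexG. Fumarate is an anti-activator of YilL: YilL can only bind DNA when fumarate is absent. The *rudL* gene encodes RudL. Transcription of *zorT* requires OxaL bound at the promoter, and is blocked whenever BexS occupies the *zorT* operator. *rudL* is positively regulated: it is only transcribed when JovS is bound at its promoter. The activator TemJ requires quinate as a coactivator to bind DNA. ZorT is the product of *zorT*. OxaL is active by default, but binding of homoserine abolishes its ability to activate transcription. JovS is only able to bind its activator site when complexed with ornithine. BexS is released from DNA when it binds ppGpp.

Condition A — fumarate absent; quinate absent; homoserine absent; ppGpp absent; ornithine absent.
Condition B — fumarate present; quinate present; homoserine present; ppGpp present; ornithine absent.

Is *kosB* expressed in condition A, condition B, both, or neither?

both

Condition A:
Fumarate is absent, so YilL is active.
Quinate is absent, so TemJ is inactive.
Homoserine is absent, so OxaL is active.
ppGpp is absent, so BexS is active.
With repressor BexS bound, *zorT* is not transcribed.
So ZorT is not produced.
Ornithine is absent, so JovS is inactive.
Required activator JovS is absent, so *rudL* is not transcribed.
So RudL is not produced.
Required activator ZorT is absent, so *wexG* is not transcribed.
So WexG is not produced.
Activator YilL is present, so *kosB* is transcribed.
→ *kosB* is ON in A.
Condition B:
Fumarate is present, so YilL is inactive.
Quinate is present, so TemJ is active.
Homoserine is present, so OxaL is inactive.
ppGpp is present, so BexS is inactive.
Required activator OxaL is absent, so *zorT* is not transcribed.
So ZorT is not produced.
Ornithine is absent, so JovS is inactive.
Required activator JovS is absent, so *rudL* is not transcribed.
So RudL is not produced.
Required activator ZorT is absent, so *wexG* is not transcribed.
So WexG is not produced.
Activator TemJ is present, so *kosB* is transcribed.
→ *kosB* is ON in B.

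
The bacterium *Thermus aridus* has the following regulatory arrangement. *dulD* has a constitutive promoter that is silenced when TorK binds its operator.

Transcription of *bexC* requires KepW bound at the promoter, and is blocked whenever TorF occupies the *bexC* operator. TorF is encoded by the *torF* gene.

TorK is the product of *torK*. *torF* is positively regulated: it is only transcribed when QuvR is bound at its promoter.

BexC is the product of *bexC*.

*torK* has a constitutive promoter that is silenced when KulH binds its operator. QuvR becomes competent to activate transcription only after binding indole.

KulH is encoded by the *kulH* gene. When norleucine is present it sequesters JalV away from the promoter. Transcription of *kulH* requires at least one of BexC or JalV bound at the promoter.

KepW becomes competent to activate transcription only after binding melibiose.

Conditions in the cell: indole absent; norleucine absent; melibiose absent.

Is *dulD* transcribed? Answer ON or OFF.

Indole is absent, so QuvR is inactive.
Required activator QuvR is absent, so *torF* is not transcribed.
So TorF is not produced.
Melibiose is absent, so KepW is inactive.
Required activator KepW is absent, so *bexC* is not transcribed.
So BexC is not produced.
Norleucine is absent, so JalV is active.
Activator JalV is present, so *kulH* is transcribed.
So KulH is produced and active.
With repressor KulH bound, *torK* is not transcribed.
So TorK is not produced.
With no repressor bound, *dulD* is transcribed.

ON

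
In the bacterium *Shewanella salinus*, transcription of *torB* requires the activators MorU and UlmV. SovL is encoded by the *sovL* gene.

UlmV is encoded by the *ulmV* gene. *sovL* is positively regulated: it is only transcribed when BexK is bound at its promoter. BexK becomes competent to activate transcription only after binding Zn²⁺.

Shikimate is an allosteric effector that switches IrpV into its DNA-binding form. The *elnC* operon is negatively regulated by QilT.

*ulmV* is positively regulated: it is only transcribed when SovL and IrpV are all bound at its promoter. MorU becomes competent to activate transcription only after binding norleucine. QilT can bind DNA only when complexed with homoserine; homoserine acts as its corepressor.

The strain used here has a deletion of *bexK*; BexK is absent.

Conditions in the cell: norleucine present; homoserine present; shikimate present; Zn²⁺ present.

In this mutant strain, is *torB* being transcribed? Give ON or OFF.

Norleucine is present, so MorU is active.
BexK is non-functional in this strain, so it has no effect.
Required activator BexK is absent, so *sovL* is not transcribed.
So SovL is not produced.
Shikimate is present, so IrpV is active.
Required activator SovL is absent, so *ulmV* is not transcribed.
So UlmV is not produced.
Required activator UlmV is absent, so *torB* is not transcribed.

OFF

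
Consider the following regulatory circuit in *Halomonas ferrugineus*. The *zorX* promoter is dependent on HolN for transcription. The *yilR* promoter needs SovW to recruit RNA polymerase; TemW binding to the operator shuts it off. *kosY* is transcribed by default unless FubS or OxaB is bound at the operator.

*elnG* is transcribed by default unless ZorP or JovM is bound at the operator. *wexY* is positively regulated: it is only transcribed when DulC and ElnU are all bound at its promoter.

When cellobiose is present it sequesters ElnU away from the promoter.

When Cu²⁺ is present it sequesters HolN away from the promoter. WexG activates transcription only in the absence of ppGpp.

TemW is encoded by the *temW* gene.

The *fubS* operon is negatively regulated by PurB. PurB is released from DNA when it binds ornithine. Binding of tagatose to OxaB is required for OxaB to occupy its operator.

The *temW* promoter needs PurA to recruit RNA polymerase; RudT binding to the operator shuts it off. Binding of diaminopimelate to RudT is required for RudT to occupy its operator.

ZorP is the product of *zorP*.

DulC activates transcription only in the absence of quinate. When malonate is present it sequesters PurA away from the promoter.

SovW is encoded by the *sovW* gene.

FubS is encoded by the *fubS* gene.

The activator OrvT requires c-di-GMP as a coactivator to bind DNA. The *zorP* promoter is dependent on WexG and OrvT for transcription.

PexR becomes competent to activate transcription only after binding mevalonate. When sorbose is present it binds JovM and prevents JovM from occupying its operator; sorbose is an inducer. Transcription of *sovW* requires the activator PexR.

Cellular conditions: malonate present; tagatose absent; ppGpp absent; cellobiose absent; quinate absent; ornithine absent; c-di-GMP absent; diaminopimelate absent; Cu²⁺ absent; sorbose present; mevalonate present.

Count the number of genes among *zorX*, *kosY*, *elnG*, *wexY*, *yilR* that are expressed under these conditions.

Cu²⁺ is absent, so HolN is active.
No repressor is bound and HolN is active, so *zorX* is transcribed.
→ *zorX* is ON.
Ornithine is absent, so PurB is active.
With repressor PurB bound, *fubS* is not transcribed.
So FubS is not produced.
Tagatose is absent, so OxaB is inactive.
With no repressor bound, *kosY* is transcribed.
→ *kosY* is ON.
ppGpp is absent, so WexG is active.
c-di-GMP is absent, so OrvT is inactive.
Required activator OrvT is absent, so *zorP* is not transcribed.
So ZorP is not produced.
Sorbose is present, so JovM is inactive.
With no repressor bound, *elnG* is transcribed.
→ *elnG* is ON.
Quinate is absent, so DulC is active.
Cellobiose is absent, so ElnU is active.
No repressor is bound and DulC and ElnU are active, so *wexY* is transcribed.
→ *wexY* is ON.
Diaminopimelate is absent, so RudT is inactive.
Malonate is present, so PurA is inactive.
Required activator PurA is absent, so *temW* is not transcribed.
So TemW is not produced.
Mevalonate is present, so PexR is active.
No repressor is bound and PexR is active, so *sovW* is transcribed.
So SovW is produced and active.
No repressor is bound and SovW is active, so *yilR* is transcribed.
→ *yilR* is ON.
5 of the 5 genes are transcribed.

5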